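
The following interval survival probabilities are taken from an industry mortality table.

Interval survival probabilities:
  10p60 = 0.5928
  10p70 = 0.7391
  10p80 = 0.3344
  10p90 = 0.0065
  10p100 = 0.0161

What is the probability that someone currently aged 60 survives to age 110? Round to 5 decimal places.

Chaining the interval survival probabilities: 0.5928 × 0.7391 × 0.3344 × 0.0065 × 0.0161.
= 0.000015.

0.00002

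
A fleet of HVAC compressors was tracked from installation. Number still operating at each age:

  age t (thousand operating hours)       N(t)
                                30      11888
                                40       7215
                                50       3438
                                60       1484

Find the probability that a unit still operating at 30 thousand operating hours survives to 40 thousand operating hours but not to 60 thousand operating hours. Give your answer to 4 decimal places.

This is the probability of reaching 40 but not 60, conditional on being operational at 30: (N(40) − N(60)) / N(30).
= (7215 − 1484) / 11888 = 5731 / 11888 = 0.482083.

0.4821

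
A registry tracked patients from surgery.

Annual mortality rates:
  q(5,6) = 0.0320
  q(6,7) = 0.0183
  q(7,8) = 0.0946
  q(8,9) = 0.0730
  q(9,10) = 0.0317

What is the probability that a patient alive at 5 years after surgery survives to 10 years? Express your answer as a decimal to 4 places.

0.7723

Survival from 5 to 10 is the product of surviving each interval: (1 − 0.0320) × (1 − 0.0183) × (1 − 0.0946) × (1 − 0.0730) × (1 − 0.0317).
= 0.9680 × 0.9817 × 0.9054 × 0.9270 × 0.9683 = 0.772297.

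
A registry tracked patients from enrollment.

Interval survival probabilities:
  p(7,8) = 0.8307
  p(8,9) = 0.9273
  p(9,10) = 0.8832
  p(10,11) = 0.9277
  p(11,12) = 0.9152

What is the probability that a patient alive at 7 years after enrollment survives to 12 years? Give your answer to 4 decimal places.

P(survive 7→12) = 0.8307 × 0.9273 × 0.8832 × 0.9277 × 0.9152.
= 0.577626.

0.5776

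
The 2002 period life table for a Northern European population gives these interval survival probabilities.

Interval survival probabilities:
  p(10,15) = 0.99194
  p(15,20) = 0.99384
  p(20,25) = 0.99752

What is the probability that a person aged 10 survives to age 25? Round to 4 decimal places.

The overall survival probability is 0.99194 × 0.99384 × 0.99752.
= 0.983385.

0.9834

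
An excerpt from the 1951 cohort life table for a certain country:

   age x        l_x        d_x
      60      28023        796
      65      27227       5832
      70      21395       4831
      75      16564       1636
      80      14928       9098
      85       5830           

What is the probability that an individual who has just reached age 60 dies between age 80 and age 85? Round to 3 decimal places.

We want 20|5q60 = (l_80 − l_85)/l_60.
This is the probability of reaching 80 but not 85, conditional on being alive at 60: (l_80 − l_85) / l_60.
= (14928 − 5830) / 28023 = 9098 / 28023 = 0.324662.

0.325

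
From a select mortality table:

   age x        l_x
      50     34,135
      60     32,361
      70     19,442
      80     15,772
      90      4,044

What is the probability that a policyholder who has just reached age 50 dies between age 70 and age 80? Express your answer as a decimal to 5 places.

0.10751

We want 20|10q50 = (l_70 − l_80)/l_50.
This is the probability of reaching 70 but not 80, conditional on being alive at 50: (l_70 − l_80) / l_50.
= (19,442 − 15,772) / 34,135 = 3,670 / 34,135 = 0.107514.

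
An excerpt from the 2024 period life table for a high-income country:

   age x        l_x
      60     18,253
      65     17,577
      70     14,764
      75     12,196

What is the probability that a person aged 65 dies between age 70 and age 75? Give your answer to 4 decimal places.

We want 5|5q65 = (l_70 − l_75)/l_65.
This is the probability of reaching 70 but not 75, conditional on being alive at 65: (l_70 − l_75) / l_65.
= (14,764 − 12,196) / 17,577 = 2,568 / 17,577 = 0.146100.

0.1461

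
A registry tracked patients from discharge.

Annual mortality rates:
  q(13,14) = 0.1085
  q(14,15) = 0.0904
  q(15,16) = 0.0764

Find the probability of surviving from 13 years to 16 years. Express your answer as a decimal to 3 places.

0.749

P(survive 13→16) = (1 − 0.1085) × (1 − 0.0904) × (1 − 0.0764).
= 0.8915 × 0.9096 × 0.9236 = 0.748955.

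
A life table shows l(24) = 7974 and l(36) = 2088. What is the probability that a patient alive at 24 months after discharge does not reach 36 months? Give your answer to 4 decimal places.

0.7381

P(die before 36 | alive at 24) = 1 − l(36)/l(24) = 1 − 2088/7974 = (5886)/7974 = 0.738149.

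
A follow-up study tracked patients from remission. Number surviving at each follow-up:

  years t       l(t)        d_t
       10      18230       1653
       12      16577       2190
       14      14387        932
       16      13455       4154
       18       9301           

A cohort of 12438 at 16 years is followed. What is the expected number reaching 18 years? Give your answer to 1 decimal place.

The relevant probability is 9301/13455 = 0.691267.
Expected number = 12438 × 0.691267 = 8598.0.

8598.0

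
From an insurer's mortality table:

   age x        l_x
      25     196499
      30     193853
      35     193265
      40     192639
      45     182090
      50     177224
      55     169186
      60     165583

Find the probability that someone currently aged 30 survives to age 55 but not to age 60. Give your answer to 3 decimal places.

We want 25|5q30 = (l_55 − l_60)/l_30.
This is the probability of reaching 55 but not 60, conditional on being alive at 30: (l_55 − l_60) / l_30.
= (169186 − 165583) / 193853 = 3603 / 193853 = 0.018586.

0.019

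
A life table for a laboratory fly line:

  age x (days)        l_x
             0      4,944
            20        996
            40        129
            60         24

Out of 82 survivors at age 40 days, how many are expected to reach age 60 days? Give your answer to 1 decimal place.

15.3

The relevant probability is 24/129 = 0.186047.
Expected number = 82 × 0.186047 = 15.3.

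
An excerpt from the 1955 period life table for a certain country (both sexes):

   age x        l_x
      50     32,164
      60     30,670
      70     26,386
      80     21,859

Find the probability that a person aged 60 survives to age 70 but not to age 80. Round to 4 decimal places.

0.1476

This is the probability of reaching 70 but not 80, conditional on being alive at 60: (l_70 − l_80) / l_60.
= (26,386 − 21,859) / 30,670 = 4,527 / 30,670 = 0.147604.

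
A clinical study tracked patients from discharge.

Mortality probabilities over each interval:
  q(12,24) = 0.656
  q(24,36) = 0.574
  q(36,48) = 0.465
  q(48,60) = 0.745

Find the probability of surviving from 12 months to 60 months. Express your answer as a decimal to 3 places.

0.020

P(survive 12→60) = (1 − 0.656) × (1 − 0.574) × (1 − 0.465) × (1 − 0.745).
= 0.344 × 0.426 × 0.535 × 0.255 = 0.019992.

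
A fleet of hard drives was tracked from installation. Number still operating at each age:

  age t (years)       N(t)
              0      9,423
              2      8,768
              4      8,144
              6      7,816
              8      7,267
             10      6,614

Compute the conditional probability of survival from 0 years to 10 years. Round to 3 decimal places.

0.702

The conditional survival probability is N(10)/N(0) = 6,614/9,423 = 0.701900.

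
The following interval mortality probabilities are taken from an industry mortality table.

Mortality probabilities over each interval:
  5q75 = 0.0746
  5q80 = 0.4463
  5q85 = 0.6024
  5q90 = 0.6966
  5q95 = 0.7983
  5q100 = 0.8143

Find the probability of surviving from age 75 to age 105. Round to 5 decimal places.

0.00232

30p75 = (1 − 0.0746) × (1 − 0.4463) × (1 − 0.6024) × (1 − 0.6966) × (1 − 0.7983) × (1 − 0.8143).
= 0.9254 × 0.5537 × 0.3976 × 0.3034 × 0.2017 × 0.1857 = 0.002315.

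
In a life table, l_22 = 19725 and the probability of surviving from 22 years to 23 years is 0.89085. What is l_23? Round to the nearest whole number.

17572

l_23 = l_22 × p = 19725 × 0.89085 = 17572.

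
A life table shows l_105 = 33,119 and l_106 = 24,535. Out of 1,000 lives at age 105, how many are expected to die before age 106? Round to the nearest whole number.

259

The relevant probability is 1 − 24,535/33,119 = 0.259187.
Expected number = 1,000 × 0.259187 = 259.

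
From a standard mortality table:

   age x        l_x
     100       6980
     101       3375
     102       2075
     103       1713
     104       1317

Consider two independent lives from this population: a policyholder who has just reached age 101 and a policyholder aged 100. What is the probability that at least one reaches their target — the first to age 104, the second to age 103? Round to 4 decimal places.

p₁ = l_104/l_101 = 1317/3375 = 0.390222; p₂ = l_103/l_100 = 1713/6980 = 0.245415.
P(at least one) = 1 − (1−p₁)(1−p₂) = 1 − 0.609778 × 0.754585 = 0.539871.

0.5399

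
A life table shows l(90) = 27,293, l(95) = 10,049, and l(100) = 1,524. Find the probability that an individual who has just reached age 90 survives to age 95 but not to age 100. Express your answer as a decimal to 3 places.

This is the probability of reaching 95 but not 100, conditional on being alive at 90: (l(95) − l(100)) / l(90).
= (10,049 − 1,524) / 27,293 = 8,525 / 27,293 = 0.312351.

0.312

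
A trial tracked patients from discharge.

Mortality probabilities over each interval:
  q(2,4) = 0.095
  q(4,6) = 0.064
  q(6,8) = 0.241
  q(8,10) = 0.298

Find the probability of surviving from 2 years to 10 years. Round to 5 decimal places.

P(survive 2→10) = (1 − 0.095) × (1 − 0.064) × (1 − 0.241) × (1 − 0.298).
= 0.905 × 0.936 × 0.759 × 0.702 = 0.451339.

0.45134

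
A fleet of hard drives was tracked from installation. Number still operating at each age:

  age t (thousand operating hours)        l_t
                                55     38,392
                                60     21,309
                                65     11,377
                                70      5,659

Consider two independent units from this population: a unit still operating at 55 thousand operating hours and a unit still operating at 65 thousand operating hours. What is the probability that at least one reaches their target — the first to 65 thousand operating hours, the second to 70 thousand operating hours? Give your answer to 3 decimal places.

p₁ = l_65/l_55 = 11,377/38,392 = 0.296338; p₂ = l_70/l_65 = 5,659/11,377 = 0.497407.
P(at least one) = 1 − (1−p₁)(1−p₂) = 1 − 0.703662 × 0.502593 = 0.646344.

0.646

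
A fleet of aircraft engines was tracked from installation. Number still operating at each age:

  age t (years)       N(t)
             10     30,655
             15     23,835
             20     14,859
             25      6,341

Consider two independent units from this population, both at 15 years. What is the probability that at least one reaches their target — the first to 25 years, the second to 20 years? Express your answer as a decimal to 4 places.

0.7236

p₁ = N(25)/N(15) = 6,341/23,835 = 0.266037; p₂ = N(20)/N(15) = 14,859/23,835 = 0.623411.
P(at least one) = 1 − (1−p₁)(1−p₂) = 1 − 0.733963 × 0.376589 = 0.723598.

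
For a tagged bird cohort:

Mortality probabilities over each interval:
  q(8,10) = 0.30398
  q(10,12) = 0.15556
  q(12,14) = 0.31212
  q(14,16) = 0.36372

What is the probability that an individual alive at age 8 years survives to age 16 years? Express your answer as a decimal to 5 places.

P(survive 8→16) = (1 − 0.30398) × (1 − 0.15556) × (1 − 0.31212) × (1 − 0.36372).
= 0.69602 × 0.84444 × 0.68788 × 0.63628 = 0.257248.

0.25725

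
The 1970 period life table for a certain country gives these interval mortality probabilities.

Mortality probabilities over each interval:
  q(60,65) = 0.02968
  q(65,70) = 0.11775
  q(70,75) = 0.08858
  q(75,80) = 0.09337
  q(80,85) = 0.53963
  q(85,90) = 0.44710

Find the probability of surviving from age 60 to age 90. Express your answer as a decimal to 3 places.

Survival from 60 to 90 is the product of surviving each interval: (1 − 0.02968) × (1 − 0.11775) × (1 − 0.08858) × (1 − 0.09337) × (1 − 0.53963) × (1 − 0.44710).
= 0.97032 × 0.88225 × 0.91142 × 0.90663 × 0.46037 × 0.55290 = 0.180057.

0.180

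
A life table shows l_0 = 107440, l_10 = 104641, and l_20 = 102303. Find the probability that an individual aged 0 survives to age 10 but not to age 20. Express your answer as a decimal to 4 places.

0.0218

This is the probability of reaching 10 but not 20, conditional on being alive at 0: (l_10 − l_20) / l_0.
= (104641 − 102303) / 107440 = 2338 / 107440 = 0.021761.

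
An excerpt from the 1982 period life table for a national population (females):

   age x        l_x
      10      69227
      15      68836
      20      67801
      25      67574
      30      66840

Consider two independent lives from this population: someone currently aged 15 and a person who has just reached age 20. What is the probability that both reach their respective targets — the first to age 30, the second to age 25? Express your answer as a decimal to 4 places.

0.9678

p₁ = l_30/l_15 = 66840/68836 = 0.971004; p₂ = l_25/l_20 = 67574/67801 = 0.996652.
P(both) = p₁ × p₂ = 0.971004 × 0.996652 = 0.967753.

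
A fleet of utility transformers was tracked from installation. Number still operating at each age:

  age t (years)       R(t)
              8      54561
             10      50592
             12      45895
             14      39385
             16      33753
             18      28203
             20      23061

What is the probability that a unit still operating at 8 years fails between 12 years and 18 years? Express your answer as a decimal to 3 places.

This is the probability of reaching 12 but not 18, conditional on being operational at 8: (R(12) − R(18)) / R(8).
= (45895 − 28203) / 54561 = 17692 / 54561 = 0.324261.

0.324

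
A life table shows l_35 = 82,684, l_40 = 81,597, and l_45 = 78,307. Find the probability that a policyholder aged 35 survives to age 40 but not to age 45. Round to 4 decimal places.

This is the probability of reaching 40 but not 45, conditional on being alive at 35: (l_40 − l_45) / l_35.
= (81,597 − 78,307) / 82,684 = 3,290 / 82,684 = 0.039790.

0.0398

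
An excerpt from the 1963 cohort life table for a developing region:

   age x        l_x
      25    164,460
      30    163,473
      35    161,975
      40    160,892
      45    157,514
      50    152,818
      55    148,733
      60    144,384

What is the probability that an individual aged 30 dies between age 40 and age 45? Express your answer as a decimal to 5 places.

0.02066

This is the probability of reaching 40 but not 45, conditional on being alive at 30: (l_40 − l_45) / l_30.
= (160,892 − 157,514) / 163,473 = 3,378 / 163,473 = 0.020664.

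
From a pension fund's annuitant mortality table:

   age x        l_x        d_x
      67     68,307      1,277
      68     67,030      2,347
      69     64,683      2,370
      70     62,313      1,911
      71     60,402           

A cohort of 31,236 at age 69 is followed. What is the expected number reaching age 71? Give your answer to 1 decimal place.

29168.7

The relevant probability is 60,402/64,683 = 0.933816.
Expected number = 31,236 × 0.933816 = 29168.7.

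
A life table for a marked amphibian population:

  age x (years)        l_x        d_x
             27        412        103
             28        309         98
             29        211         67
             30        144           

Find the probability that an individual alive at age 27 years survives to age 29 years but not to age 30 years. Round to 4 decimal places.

0.1626

This is the probability of reaching 29 but not 30, conditional on being alive at 27: (l_29 − l_30) / l_27.
= (211 − 144) / 412 = 67 / 412 = 0.162621.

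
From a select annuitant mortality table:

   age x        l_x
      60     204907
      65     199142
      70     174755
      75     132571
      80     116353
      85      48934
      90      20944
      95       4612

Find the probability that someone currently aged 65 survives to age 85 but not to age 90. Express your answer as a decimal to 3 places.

0.141

We want 20|5q65 = (l_85 − l_90)/l_65.
This is the probability of reaching 85 but not 90, conditional on being alive at 65: (l_85 − l_90) / l_65.
= (48934 − 20944) / 199142 = 27990 / 199142 = 0.140553.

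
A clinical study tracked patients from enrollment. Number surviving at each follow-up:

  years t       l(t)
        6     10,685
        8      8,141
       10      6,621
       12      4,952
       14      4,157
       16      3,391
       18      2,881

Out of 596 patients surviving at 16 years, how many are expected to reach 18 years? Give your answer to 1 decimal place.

The relevant probability is 2,881/3,391 = 0.849602.
Expected number = 596 × 0.849602 = 506.4.

506.4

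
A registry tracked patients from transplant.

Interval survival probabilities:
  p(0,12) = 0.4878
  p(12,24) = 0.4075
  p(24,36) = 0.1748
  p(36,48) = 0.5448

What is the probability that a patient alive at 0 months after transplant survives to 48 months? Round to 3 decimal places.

0.019

P(survive 0→48) = 0.4878 × 0.4075 × 0.1748 × 0.5448.
= 0.018930.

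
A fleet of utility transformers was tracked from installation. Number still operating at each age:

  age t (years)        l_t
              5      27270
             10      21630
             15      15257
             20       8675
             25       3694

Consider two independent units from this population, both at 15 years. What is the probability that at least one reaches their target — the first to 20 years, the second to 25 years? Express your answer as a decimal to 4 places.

0.6730

p₁ = l_20/l_15 = 8675/15257 = 0.568591; p₂ = l_25/l_15 = 3694/15257 = 0.242118.
P(at least one) = 1 − (1−p₁)(1−p₂) = 1 − 0.431409 × 0.757882 = 0.673043.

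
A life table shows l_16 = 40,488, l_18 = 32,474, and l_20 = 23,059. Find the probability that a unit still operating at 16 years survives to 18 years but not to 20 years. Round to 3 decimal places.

0.233

This is the probability of reaching 18 but not 20, conditional on being operational at 16: (l_18 − l_20) / l_16.
= (32,474 − 23,059) / 40,488 = 9,415 / 40,488 = 0.232538.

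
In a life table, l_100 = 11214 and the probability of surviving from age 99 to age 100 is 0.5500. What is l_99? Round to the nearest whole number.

l_99 = l_100 / p = 11214 / 0.5500 = 20389.

20389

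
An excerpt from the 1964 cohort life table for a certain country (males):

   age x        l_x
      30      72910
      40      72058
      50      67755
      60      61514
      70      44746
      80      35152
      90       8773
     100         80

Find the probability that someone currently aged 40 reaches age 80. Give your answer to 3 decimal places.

0.488

We want 40p40 = l_80/l_40.
The conditional survival probability is l_80/l_40 = 35152/72058 = 0.487829.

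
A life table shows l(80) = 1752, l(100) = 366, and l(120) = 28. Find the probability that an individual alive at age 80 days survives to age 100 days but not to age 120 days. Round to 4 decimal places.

This is the probability of reaching 100 but not 120, conditional on being alive at 80: (l(100) − l(120)) / l(80).
= (366 − 28) / 1752 = 338 / 1752 = 0.192922.

0.1929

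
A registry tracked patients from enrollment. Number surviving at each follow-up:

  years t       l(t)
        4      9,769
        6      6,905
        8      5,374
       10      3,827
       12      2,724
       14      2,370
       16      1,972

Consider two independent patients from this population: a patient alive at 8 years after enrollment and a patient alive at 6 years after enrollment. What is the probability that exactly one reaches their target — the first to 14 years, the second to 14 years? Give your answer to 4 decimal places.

0.4815

p₁ = l(14)/l(8) = 2,370/5,374 = 0.441012; p₂ = l(14)/l(6) = 2,370/6,905 = 0.343230.
P(exactly one) = p₁(1−p₂) + (1−p₁)p₂ = 0.289643 + 0.191861 = 0.481505.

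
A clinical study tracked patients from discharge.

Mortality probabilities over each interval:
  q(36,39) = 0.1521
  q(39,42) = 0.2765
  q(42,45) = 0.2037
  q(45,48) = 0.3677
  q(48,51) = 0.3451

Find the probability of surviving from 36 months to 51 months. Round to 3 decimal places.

The overall survival probability is (1 − 0.1521) × (1 − 0.2765) × (1 − 0.2037) × (1 − 0.3677) × (1 − 0.3451).
= 0.8479 × 0.7235 × 0.7963 × 0.6323 × 0.6549 = 0.202282.

0.202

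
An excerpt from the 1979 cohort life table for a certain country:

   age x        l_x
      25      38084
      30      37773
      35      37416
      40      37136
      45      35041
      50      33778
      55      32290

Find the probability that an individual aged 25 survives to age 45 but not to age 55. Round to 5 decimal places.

0.07224

We want 20|10q25 = (l_45 − l_55)/l_25.
This is the probability of reaching 45 but not 55, conditional on being alive at 25: (l_45 − l_55) / l_25.
= (35041 − 32290) / 38084 = 2751 / 38084 = 0.072235.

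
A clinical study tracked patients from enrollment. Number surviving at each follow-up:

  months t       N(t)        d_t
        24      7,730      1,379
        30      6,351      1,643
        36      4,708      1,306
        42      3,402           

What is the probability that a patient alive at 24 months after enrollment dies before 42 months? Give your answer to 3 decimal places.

P(die before 42 | alive at 24) = 1 − N(42)/N(24) = 1 − 3,402/7,730 = (4,328)/7,730 = 0.559897.

0.560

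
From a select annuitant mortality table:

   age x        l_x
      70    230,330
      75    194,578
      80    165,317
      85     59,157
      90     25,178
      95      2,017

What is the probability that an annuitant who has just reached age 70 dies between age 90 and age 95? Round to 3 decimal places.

This is the probability of reaching 90 but not 95, conditional on being alive at 70: (l_90 − l_95) / l_70.
= (25,178 − 2,017) / 230,330 = 23,161 / 230,330 = 0.100556.

0.101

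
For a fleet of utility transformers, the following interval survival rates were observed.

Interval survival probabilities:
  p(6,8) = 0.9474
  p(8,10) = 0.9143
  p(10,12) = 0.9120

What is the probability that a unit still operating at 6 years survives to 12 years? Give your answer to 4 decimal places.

P(survive 6→12) = 0.9474 × 0.9143 × 0.9120.
= 0.789982.

0.7900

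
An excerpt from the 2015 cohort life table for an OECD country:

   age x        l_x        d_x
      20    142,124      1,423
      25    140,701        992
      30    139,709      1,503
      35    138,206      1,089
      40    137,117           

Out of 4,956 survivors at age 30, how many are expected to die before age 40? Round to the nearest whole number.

The relevant probability is 1 − 137,117/139,709 = 0.018553.
Expected number = 4,956 × 0.018553 = 92.

92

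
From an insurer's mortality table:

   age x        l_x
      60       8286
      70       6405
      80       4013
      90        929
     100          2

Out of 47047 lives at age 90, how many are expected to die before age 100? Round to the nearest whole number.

46946

The relevant probability is 1 − 2/929 = 0.997847.
Expected number = 47047 × 0.997847 = 46946.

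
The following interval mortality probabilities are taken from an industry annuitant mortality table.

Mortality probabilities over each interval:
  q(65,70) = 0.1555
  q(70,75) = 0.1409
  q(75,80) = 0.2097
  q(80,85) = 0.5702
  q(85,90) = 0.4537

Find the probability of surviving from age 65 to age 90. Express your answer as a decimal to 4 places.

The overall survival probability is (1 − 0.1555) × (1 − 0.1409) × (1 − 0.2097) × (1 − 0.5702) × (1 − 0.4537).
= 0.8445 × 0.8591 × 0.7903 × 0.4298 × 0.5463 = 0.134627.

0.1346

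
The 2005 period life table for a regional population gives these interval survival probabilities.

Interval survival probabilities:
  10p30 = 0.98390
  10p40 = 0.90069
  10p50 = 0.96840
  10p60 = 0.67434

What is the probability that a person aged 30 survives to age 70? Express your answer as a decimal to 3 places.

0.579

40p30 = 0.98390 × 0.90069 × 0.96840 × 0.67434.
= 0.578709.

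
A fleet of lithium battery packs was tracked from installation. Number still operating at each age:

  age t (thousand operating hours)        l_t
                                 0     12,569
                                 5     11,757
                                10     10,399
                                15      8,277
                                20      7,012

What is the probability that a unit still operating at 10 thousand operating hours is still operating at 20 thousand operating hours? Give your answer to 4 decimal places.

The conditional survival probability is l_20/l_10 = 7,012/10,399 = 0.674296.

0.6743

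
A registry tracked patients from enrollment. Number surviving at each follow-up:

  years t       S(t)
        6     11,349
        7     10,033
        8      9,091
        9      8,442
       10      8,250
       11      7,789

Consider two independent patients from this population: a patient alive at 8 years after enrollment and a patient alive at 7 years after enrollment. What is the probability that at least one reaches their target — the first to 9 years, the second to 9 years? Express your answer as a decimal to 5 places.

p₁ = S(9)/S(8) = 8,442/9,091 = 0.928611; p₂ = S(9)/S(7) = 8,442/10,033 = 0.841423.
P(at least one) = 1 − (1−p₁)(1−p₂) = 1 − 0.071389 × 0.158577 = 0.988679.

0.98868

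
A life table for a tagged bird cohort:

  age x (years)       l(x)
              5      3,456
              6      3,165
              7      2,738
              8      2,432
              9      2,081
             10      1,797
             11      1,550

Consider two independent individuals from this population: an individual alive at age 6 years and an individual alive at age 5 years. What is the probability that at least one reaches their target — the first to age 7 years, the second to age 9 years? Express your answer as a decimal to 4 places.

0.9463

p₁ = l(7)/l(6) = 2,738/3,165 = 0.865087; p₂ = l(9)/l(5) = 2,081/3,456 = 0.602141.
P(at least one) = 1 − (1−p₁)(1−p₂) = 1 − 0.134913 × 0.397859 = 0.946324.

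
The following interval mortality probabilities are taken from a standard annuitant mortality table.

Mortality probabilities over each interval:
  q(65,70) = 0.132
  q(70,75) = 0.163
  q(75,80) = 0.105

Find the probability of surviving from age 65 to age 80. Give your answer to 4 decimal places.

0.6502

Chaining the interval survival probabilities: (1 − 0.132) × (1 − 0.163) × (1 − 0.105).
= 0.868 × 0.837 × 0.895 = 0.650232.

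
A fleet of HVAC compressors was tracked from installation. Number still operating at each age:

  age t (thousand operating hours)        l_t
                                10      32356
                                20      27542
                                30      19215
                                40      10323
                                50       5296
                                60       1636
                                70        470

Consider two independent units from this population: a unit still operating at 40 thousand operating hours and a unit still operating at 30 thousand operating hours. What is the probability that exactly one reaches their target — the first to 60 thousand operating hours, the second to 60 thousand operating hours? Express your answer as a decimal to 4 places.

0.2166

p₁ = l_60/l_40 = 1636/10323 = 0.158481; p₂ = l_60/l_30 = 1636/19215 = 0.085142.
P(exactly one) = p₁(1−p₂) + (1−p₁)p₂ = 0.144988 + 0.071649 = 0.216636.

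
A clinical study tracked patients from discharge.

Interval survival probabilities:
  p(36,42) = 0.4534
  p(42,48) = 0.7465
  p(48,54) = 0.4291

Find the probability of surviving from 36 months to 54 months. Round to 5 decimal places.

P(survive 36→54) = 0.4534 × 0.7465 × 0.4291.
= 0.145235.

0.14523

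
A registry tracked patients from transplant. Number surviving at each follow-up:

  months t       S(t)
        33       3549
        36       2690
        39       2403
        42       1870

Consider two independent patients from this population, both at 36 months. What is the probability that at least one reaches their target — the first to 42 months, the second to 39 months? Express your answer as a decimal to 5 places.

p₁ = S(42)/S(36) = 1870/2690 = 0.695167; p₂ = S(39)/S(36) = 2403/2690 = 0.893309.
P(at least one) = 1 − (1−p₁)(1−p₂) = 1 − 0.304833 × 0.106691 = 0.967477.

0.96748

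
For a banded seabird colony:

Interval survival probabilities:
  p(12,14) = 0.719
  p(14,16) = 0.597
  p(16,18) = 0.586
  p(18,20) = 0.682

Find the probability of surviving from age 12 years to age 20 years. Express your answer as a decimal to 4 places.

P(survive 12→20) = 0.719 × 0.597 × 0.586 × 0.682.
= 0.171548.

0.1715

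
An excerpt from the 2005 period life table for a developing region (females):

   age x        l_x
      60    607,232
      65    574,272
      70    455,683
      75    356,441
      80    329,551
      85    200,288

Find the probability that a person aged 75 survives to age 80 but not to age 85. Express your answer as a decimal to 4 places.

We want 5|5q75 = (l_80 − l_85)/l_75.
This is the probability of reaching 80 but not 85, conditional on being alive at 75: (l_80 − l_85) / l_75.
= (329,551 − 200,288) / 356,441 = 129,263 / 356,441 = 0.362649.

0.3626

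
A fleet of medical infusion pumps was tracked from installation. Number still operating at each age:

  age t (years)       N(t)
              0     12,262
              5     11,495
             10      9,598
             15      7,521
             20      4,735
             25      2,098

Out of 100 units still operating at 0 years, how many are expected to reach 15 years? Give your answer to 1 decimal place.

The relevant probability is 7,521/12,262 = 0.613358.
Expected number = 100 × 0.613358 = 61.3.

61.3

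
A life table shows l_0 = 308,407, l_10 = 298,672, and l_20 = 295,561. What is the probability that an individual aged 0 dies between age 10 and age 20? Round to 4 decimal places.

0.0101

We want 10|10q0 = (l_10 − l_20)/l_0.
This is the probability of reaching 10 but not 20, conditional on being alive at 0: (l_10 − l_20) / l_0.
= (298,672 − 295,561) / 308,407 = 3,111 / 308,407 = 0.010087.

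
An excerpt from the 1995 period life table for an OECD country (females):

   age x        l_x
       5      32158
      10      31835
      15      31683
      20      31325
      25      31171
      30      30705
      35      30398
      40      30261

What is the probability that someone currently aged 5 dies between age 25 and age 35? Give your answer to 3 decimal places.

0.024

This is the probability of reaching 25 but not 35, conditional on being alive at 5: (l_25 − l_35) / l_5.
= (31171 − 30398) / 32158 = 773 / 32158 = 0.024038.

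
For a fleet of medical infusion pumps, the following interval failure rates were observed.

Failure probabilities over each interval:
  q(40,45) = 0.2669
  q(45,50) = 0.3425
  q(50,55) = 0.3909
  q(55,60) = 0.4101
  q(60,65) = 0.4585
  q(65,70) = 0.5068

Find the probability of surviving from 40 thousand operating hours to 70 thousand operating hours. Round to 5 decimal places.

0.04625

P(survive 40→70) = (1 − 0.2669) × (1 − 0.3425) × (1 − 0.3909) × (1 − 0.4101) × (1 − 0.4585) × (1 − 0.5068).
= 0.7331 × 0.6575 × 0.6091 × 0.5899 × 0.5415 × 0.4932 = 0.046254.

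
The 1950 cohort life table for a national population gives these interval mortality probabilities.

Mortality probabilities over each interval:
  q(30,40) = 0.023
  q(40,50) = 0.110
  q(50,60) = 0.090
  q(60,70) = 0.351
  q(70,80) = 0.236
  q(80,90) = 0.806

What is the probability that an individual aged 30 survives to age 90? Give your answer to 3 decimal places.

Chaining the interval survival probabilities: (1 − 0.023) × (1 − 0.110) × (1 − 0.090) × (1 − 0.351) × (1 − 0.236) × (1 − 0.806).
= 0.977 × 0.890 × 0.910 × 0.649 × 0.764 × 0.194 = 0.076114.

0.076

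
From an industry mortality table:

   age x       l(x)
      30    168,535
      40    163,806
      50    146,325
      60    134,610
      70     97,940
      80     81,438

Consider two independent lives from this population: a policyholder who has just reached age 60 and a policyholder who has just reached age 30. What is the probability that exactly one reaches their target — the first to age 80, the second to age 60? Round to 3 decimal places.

p₁ = l(80)/l(60) = 81,438/134,610 = 0.604992; p₂ = l(60)/l(30) = 134,610/168,535 = 0.798707.
P(exactly one) = p₁(1−p₂) + (1−p₁)p₂ = 0.121781 + 0.315496 = 0.437276.

0.437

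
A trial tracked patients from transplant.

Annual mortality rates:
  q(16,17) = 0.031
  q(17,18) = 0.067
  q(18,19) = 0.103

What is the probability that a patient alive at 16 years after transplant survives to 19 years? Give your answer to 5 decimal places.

Survival from 16 to 19 is the product of surviving each interval: (1 − 0.031) × (1 − 0.067) × (1 − 0.103).
= 0.969 × 0.933 × 0.897 = 0.810957.

0.81096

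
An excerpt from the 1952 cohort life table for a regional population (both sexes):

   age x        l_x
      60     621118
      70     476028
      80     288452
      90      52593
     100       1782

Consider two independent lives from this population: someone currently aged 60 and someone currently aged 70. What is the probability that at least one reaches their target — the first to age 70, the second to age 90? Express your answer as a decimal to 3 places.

0.792

p₁ = l_70/l_60 = 476028/621118 = 0.766405; p₂ = l_90/l_70 = 52593/476028 = 0.110483.
P(at least one) = 1 − (1−p₁)(1−p₂) = 1 − 0.233595 × 0.889517 = 0.792213.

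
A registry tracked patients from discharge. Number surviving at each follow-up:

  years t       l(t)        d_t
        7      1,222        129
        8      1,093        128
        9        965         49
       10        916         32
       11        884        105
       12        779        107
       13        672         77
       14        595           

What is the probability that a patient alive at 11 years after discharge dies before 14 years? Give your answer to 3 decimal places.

P(die before 14 | alive at 11) = 1 − l(14)/l(11) = 1 − 595/884 = (289)/884 = 0.326923.

0.327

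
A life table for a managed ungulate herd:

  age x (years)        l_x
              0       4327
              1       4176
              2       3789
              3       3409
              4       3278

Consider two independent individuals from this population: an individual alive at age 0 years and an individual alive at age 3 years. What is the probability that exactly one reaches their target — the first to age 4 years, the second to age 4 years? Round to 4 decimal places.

0.2622

p₁ = l_4/l_0 = 3278/4327 = 0.757569; p₂ = l_4/l_3 = 3278/3409 = 0.961572.
P(exactly one) = p₁(1−p₂) + (1−p₁)p₂ = 0.029112 + 0.233115 = 0.262227.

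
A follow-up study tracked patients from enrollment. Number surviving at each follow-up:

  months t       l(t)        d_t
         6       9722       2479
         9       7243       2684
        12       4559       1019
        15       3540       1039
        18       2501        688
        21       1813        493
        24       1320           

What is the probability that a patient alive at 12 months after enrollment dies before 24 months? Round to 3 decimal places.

P(die before 24 | alive at 12) = 1 − l(24)/l(12) = 1 − 1320/4559 = (3239)/4559 = 0.710463.

0.710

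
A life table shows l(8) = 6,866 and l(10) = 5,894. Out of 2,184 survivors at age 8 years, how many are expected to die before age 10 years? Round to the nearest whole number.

The relevant probability is 1 − 5,894/6,866 = 0.141567.
Expected number = 2,184 × 0.141567 = 309.

309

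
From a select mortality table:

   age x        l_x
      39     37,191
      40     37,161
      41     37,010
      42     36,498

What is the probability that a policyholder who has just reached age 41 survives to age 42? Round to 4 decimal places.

We want 1p41 = l_42/l_41.
The conditional survival probability is l_42/l_41 = 36,498/37,010 = 0.986166.

0.9862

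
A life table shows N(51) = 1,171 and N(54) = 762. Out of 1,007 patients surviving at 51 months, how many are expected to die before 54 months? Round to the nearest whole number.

352

The relevant probability is 1 − 762/1,171 = 0.349274.
Expected number = 1,007 × 0.349274 = 352.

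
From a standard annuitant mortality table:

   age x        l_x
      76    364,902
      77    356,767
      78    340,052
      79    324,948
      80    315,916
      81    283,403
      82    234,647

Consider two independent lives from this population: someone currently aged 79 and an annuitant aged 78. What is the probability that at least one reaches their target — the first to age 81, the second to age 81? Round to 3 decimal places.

0.979

p₁ = l_81/l_79 = 283,403/324,948 = 0.872149; p₂ = l_81/l_78 = 283,403/340,052 = 0.833411.
P(at least one) = 1 − (1−p₁)(1−p₂) = 1 − 0.127851 × 0.166589 = 0.978701.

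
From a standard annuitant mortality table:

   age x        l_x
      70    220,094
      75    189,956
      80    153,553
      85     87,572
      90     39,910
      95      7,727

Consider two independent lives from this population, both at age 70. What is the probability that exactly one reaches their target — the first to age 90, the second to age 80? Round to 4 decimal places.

p₁ = l_90/l_70 = 39,910/220,094 = 0.181332; p₂ = l_80/l_70 = 153,553/220,094 = 0.697670.
P(exactly one) = p₁(1−p₂) + (1−p₁)p₂ = 0.054822 + 0.571160 = 0.625982.

0.6260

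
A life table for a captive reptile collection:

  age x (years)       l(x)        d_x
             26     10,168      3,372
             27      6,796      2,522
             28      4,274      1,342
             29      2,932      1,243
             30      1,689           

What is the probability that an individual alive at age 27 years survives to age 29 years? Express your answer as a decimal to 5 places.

The conditional survival probability is l(29)/l(27) = 2,932/6,796 = 0.431430.

0.43143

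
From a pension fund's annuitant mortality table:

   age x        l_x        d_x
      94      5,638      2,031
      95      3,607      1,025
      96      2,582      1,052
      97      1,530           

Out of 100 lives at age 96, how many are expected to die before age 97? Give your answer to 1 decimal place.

40.7

The relevant probability is 1 − 1,530/2,582 = 0.407436.
Expected number = 100 × 0.407436 = 40.7.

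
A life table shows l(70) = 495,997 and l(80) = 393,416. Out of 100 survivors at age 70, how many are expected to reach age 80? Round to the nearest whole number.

The relevant probability is 393,416/495,997 = 0.793182.
Expected number = 100 × 0.793182 = 79.

79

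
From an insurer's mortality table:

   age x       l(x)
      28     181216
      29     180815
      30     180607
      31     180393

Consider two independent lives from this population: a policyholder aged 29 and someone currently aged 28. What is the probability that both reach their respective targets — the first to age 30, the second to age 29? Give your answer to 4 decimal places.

p₁ = l(30)/l(29) = 180607/180815 = 0.998850; p₂ = l(29)/l(28) = 180815/181216 = 0.997787.
P(both) = p₁ × p₂ = 0.998850 × 0.997787 = 0.996640.

0.9966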